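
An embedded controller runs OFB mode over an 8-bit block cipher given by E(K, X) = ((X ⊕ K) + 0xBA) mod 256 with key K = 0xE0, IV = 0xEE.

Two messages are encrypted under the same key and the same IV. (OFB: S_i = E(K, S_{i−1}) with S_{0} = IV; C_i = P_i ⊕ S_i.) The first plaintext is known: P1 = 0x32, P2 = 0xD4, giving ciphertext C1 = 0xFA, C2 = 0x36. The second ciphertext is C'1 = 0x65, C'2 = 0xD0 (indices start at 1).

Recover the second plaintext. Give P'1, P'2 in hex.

In OFB with a reused IV, both messages share the same keystream S_i, so C_i ⊕ C'_i = P_i ⊕ P'_i and thus P'_i = P_i ⊕ C_i ⊕ C'_i.
P'1: 0x32 ⊕ 0xFA ⊕ 0x65 = 0xAD.
P'2: 0xD4 ⊕ 0x36 ⊕ 0xD0 = 0x32.

P'1 = 0xAD, P'2 = 0x32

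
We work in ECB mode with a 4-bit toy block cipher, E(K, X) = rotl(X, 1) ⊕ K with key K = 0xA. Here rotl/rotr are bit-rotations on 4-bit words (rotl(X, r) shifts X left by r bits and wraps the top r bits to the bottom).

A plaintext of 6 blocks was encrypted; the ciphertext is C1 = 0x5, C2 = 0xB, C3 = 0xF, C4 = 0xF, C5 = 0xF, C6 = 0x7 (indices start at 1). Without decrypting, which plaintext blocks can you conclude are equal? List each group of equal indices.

P3 = P4 = P5

ECB encrypts each block independently with the same key, so equal ciphertext blocks imply equal plaintext blocks.
C3 = C4 = C5 = 0xF, so P3 = P4 = P5.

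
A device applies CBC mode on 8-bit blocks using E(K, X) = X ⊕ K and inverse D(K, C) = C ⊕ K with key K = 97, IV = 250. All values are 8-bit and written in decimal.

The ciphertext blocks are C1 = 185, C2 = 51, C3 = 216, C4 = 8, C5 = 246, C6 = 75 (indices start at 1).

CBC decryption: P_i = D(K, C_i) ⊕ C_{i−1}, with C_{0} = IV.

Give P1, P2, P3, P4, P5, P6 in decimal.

P1: D(K, 185) = 216; 216 ⊕ 250 = 34.
P2: D(K, 51) = 82; 82 ⊕ 185 = 235.
P3: D(K, 216) = 185; 185 ⊕ 51 = 138.
P4: D(K, 8) = 105; 105 ⊕ 216 = 177.
P5: D(K, 246) = 151; 151 ⊕ 8 = 159.
P6: D(K, 75) = 42; 42 ⊕ 246 = 220.

P1 = 34, P2 = 235, P3 = 138, P4 = 177, P5 = 159, P6 = 220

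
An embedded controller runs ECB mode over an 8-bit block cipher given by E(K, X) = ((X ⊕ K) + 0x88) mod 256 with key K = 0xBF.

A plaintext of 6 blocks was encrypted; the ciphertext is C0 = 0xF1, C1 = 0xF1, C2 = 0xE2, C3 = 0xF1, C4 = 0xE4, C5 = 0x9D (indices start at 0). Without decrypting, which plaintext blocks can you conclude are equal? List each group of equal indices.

P0 = P1 = P3

ECB encrypts each block independently with the same key, so equal ciphertext blocks imply equal plaintext blocks.
C0 = C1 = C3 = 0xF1, so P0 = P1 = P3.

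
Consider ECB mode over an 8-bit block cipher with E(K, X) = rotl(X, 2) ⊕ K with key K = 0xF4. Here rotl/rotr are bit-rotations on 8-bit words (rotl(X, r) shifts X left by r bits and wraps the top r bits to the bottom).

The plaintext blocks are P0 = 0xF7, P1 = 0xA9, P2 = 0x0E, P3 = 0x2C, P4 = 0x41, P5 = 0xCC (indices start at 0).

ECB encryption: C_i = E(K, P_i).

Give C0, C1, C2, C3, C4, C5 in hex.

C0 = 0x2B, C1 = 0x52, C2 = 0xCC, C3 = 0x44, C4 = 0xF1, C5 = 0xC7

C0: E(K, 0xF7) = 0x2B.
C1: E(K, 0xA9) = 0x52.
C2: E(K, 0x0E) = 0xCC.
C3: E(K, 0x2C) = 0x44.
C4: E(K, 0x41) = 0xF1.
C5: E(K, 0xCC) = 0xC7.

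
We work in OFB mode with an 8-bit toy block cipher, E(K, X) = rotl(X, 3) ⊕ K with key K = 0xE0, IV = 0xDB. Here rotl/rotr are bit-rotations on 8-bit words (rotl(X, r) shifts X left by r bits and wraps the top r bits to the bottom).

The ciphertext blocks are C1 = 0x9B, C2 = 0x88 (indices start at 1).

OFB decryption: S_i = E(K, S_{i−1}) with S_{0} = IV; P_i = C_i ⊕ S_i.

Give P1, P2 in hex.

P1 = 0xA5, P2 = 0x99

P1: S = E(K, 0xDB) = 0x3E; 0x9B ⊕ 0x3E = 0xA5.
P2: S = E(K, 0x3E) = 0x11; 0x88 ⊕ 0x11 = 0x99.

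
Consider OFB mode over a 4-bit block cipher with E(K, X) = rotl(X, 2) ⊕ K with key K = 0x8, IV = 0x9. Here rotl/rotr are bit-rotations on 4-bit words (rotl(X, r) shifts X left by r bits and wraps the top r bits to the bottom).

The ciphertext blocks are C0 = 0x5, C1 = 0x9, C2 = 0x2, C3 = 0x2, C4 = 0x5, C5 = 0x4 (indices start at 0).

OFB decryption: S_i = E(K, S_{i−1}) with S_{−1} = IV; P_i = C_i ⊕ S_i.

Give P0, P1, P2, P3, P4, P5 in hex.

P0 = 0xB, P1 = 0xA, P2 = 0x6, P3 = 0xB, P4 = 0xB, P5 = 0x7

P0: S = E(K, 0x9) = 0xE; 0x5 ⊕ 0xE = 0xB.
P1: S = E(K, 0xE) = 0x3; 0x9 ⊕ 0x3 = 0xA.
P2: S = E(K, 0x3) = 0x4; 0x2 ⊕ 0x4 = 0x6.
P3: S = E(K, 0x4) = 0x9; 0x2 ⊕ 0x9 = 0xB.
P4: S = E(K, 0x9) = 0xE; 0x5 ⊕ 0xE = 0xB.
P5: S = E(K, 0xE) = 0x3; 0x4 ⊕ 0x3 = 0x7.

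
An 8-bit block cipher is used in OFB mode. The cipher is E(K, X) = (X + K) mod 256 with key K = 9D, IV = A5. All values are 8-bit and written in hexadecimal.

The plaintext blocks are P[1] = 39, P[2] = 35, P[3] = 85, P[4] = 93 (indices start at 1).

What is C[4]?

OFB encryption: S_i = E(K, S_{i−1}) with S_{0} = IV; C_i = P_i ⊕ S_i.
C[1]: S = E(K, A5) = 42; 39 ⊕ 42 = 7B.
C[2]: S = E(K, 42) = DF; 35 ⊕ DF = EA.
C[3]: S = E(K, DF) = 7C; 85 ⊕ 7C = F9.
C[4]: S = E(K, 7C) = 19; 93 ⊕ 19 = 8A.

C[4] = 8A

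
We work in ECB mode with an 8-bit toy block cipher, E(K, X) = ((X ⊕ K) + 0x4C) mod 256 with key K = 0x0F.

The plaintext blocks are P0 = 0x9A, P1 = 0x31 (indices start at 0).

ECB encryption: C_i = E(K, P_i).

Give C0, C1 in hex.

C0 = 0xE1, C1 = 0x8A

C0: E(K, 0x9A) = 0xE1.
C1: E(K, 0x31) = 0x8A.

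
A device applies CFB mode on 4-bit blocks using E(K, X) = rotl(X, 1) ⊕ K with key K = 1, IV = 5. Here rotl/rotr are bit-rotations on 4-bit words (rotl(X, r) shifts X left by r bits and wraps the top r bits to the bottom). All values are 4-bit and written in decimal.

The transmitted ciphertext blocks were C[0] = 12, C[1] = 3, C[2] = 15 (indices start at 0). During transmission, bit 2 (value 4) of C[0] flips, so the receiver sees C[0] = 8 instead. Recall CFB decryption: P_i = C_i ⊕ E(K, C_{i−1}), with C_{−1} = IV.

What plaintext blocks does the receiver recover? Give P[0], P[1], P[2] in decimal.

Only C[0] changed, to 8. In CFB, a change in C_i flips the same bit in P_i and garbles P_{i+1}. Decrypting the received ciphertext:
P[0]: E(K, 5) = 11; 8 ⊕ 11 = 3.
P[1]: E(K, 8) = 0; 3 ⊕ 0 = 3.
P[2]: E(K, 3) = 7; 15 ⊕ 7 = 8.
Blocks that differ from the original plaintext: P[0], P[1].

P[0] = 3, P[1] = 3, P[2] = 8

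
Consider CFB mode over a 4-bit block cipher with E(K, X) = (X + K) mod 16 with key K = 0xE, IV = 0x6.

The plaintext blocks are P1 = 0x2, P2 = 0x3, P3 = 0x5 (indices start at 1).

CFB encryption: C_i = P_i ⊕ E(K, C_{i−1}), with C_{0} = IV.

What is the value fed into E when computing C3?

0x7

C1: E(K, 0x6) = 0x4; 0x2 ⊕ 0x4 = 0x6.
C2: E(K, 0x6) = 0x4; 0x3 ⊕ 0x4 = 0x7.
C3: E(K, 0x7) = 0x5; 0x5 ⊕ 0x5 = 0x0.
So the input to E for block 3 is 0x7.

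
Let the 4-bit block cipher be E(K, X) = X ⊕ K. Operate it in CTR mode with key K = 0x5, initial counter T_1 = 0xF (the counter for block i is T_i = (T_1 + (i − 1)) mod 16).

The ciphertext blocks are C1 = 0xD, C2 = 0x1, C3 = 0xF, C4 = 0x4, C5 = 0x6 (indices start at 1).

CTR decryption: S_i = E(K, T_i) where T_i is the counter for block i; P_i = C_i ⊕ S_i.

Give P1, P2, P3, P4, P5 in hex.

P1: T = 0xF, S = E(K, T) = 0xA; 0xD ⊕ 0xA = 0x7.
P2: T = 0x0, S = E(K, T) = 0x5; 0x1 ⊕ 0x5 = 0x4.
P3: T = 0x1, S = E(K, T) = 0x4; 0xF ⊕ 0x4 = 0xB.
P4: T = 0x2, S = E(K, T) = 0x7; 0x4 ⊕ 0x7 = 0x3.
P5: T = 0x3, S = E(K, T) = 0x6; 0x6 ⊕ 0x6 = 0x0.

P1 = 0x7, P2 = 0x4, P3 = 0xB, P4 = 0x3, P5 = 0x0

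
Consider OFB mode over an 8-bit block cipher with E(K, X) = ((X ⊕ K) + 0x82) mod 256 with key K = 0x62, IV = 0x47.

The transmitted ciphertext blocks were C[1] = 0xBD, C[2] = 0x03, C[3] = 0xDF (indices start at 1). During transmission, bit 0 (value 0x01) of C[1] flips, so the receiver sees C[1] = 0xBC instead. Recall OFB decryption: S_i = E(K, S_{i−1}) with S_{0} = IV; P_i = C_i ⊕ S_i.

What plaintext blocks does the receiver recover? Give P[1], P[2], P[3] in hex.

P[1] = 0x1B, P[2] = 0x44, P[3] = 0x78

Only C[1] changed, to 0xBC. In OFB, a change in C_i flips the same bit in P_i only; the keystream is unaffected. Decrypting the received ciphertext:
P[1]: S = E(K, 0x47) = 0xA7; 0xBC ⊕ 0xA7 = 0x1B.
P[2]: S = E(K, 0xA7) = 0x47; 0x03 ⊕ 0x47 = 0x44.
P[3]: S = E(K, 0x47) = 0xA7; 0xDF ⊕ 0xA7 = 0x78.
Blocks that differ from the original plaintext: P[1].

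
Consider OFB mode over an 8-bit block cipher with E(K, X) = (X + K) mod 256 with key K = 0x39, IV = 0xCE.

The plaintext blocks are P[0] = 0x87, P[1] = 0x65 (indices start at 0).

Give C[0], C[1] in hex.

C[0] = 0x80, C[1] = 0x25

OFB encryption: S_i = E(K, S_{i−1}) with S_{−1} = IV; C_i = P_i ⊕ S_i.
C[0]: S = E(K, 0xCE) = 0x07; 0x87 ⊕ 0x07 = 0x80.
C[1]: S = E(K, 0x07) = 0x40; 0x65 ⊕ 0x40 = 0x25.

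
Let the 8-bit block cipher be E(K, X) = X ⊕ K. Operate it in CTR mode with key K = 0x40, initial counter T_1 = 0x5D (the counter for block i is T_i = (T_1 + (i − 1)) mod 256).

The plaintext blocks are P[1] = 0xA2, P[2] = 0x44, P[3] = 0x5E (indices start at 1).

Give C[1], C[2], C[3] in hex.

CTR encryption: S_i = E(K, T_i) where T_i is the counter for block i; C_i = P_i ⊕ S_i.
C[1]: T = 0x5D, S = E(K, T) = 0x1D; 0xA2 ⊕ 0x1D = 0xBF.
C[2]: T = 0x5E, S = E(K, T) = 0x1E; 0x44 ⊕ 0x1E = 0x5A.
C[3]: T = 0x5F, S = E(K, T) = 0x1F; 0x5E ⊕ 0x1F = 0x41.

C[1] = 0xBF, C[2] = 0x5A, C[3] = 0x41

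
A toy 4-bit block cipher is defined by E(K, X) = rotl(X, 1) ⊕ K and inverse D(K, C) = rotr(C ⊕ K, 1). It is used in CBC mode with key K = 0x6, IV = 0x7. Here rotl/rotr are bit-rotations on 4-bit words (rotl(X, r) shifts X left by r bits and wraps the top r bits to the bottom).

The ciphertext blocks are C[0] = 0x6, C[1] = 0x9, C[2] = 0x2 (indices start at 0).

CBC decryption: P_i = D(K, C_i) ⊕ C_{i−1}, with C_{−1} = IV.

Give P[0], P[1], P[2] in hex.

P[0]: D(K, 0x6) = 0x0; 0x0 ⊕ 0x7 = 0x7.
P[1]: D(K, 0x9) = 0xF; 0xF ⊕ 0x6 = 0x9.
P[2]: D(K, 0x2) = 0x2; 0x2 ⊕ 0x9 = 0xB.

P[0] = 0x7, P[1] = 0x9, P[2] = 0xB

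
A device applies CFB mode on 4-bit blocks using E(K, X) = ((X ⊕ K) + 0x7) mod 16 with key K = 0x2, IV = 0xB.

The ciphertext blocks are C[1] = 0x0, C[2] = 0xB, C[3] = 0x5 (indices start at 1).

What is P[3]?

CFB decryption: P_i = C_i ⊕ E(K, C_{i−1}), with C_{0} = IV.
P[3]: E(K, 0xB) = 0x0; 0x5 ⊕ 0x0 = 0x5.

P[3] = 0x5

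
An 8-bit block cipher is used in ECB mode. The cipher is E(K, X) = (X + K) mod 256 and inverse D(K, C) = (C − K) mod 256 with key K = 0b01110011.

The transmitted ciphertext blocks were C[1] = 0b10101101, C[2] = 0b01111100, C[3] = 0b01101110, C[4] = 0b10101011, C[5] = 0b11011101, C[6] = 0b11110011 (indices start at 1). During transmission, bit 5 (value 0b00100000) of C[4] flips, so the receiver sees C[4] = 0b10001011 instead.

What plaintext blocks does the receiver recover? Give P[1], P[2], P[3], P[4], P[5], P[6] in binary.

P[1] = 0b00111010, P[2] = 0b00001001, P[3] = 0b11111011, P[4] = 0b00011000, P[5] = 0b01101010, P[6] = 0b10000000

ECB decryption: P_i = D(K, C_i).
Only C[4] changed, to 0b10001011. In ECB, a change in C_i affects only P_i. Decrypting the received ciphertext:
P[1]: D(K, 0b10101101) = 0b00111010.
P[2]: D(K, 0b01111100) = 0b00001001.
P[3]: D(K, 0b01101110) = 0b11111011.
P[4]: D(K, 0b10001011) = 0b00011000.
P[5]: D(K, 0b11011101) = 0b01101010.
P[6]: D(K, 0b11110011) = 0b10000000.
Blocks that differ from the original plaintext: P[4].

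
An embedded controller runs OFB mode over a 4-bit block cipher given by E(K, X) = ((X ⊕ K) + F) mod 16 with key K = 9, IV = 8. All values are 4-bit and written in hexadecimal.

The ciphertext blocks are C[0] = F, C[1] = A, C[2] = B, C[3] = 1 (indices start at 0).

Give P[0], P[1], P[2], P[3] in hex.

P[0] = F, P[1] = 2, P[2] = B, P[3] = 9

OFB decryption: S_i = E(K, S_{i−1}) with S_{−1} = IV; P_i = C_i ⊕ S_i.
P[0]: S = E(K, 8) = 0; F ⊕ 0 = F.
P[1]: S = E(K, 0) = 8; A ⊕ 8 = 2.
P[2]: S = E(K, 8) = 0; B ⊕ 0 = B.
P[3]: S = E(K, 0) = 8; 1 ⊕ 8 = 9.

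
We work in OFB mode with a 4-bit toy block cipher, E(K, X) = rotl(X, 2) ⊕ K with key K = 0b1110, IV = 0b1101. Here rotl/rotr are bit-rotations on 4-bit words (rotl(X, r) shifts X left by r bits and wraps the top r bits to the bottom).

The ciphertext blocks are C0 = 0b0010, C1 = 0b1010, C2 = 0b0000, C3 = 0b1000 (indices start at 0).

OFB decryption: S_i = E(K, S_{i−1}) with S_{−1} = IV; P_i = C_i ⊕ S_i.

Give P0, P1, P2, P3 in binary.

P0 = 0b1011, P1 = 0b0010, P2 = 0b1100, P3 = 0b0101

P0: S = E(K, 0b1101) = 0b1001; 0b0010 ⊕ 0b1001 = 0b1011.
P1: S = E(K, 0b1001) = 0b1000; 0b1010 ⊕ 0b1000 = 0b0010.
P2: S = E(K, 0b1000) = 0b1100; 0b0000 ⊕ 0b1100 = 0b1100.
P3: S = E(K, 0b1100) = 0b1101; 0b1000 ⊕ 0b1101 = 0b0101.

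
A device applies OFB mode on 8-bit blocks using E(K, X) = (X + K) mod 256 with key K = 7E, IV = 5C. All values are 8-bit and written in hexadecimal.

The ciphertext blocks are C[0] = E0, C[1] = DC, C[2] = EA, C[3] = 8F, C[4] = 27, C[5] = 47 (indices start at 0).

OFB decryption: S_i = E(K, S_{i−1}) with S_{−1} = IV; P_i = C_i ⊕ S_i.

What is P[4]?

P[0]: S = E(K, 5C) = DA; E0 ⊕ DA = 3A.
P[1]: S = E(K, DA) = 58; DC ⊕ 58 = 84.
P[2]: S = E(K, 58) = D6; EA ⊕ D6 = 3C.
P[3]: S = E(K, D6) = 54; 8F ⊕ 54 = DB.
P[4]: S = E(K, 54) = D2; 27 ⊕ D2 = F5.

P[4] = F5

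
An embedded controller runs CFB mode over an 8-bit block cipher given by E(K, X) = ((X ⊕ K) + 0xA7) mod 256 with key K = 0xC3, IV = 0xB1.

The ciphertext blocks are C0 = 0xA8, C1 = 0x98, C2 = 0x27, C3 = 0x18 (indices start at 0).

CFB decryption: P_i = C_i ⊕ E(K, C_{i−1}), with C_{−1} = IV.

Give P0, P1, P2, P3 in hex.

P0 = 0xB1, P1 = 0x8A, P2 = 0x25, P3 = 0x93

P0: E(K, 0xB1) = 0x19; 0xA8 ⊕ 0x19 = 0xB1.
P1: E(K, 0xA8) = 0x12; 0x98 ⊕ 0x12 = 0x8A.
P2: E(K, 0x98) = 0x02; 0x27 ⊕ 0x02 = 0x25.
P3: E(K, 0x27) = 0x8B; 0x18 ⊕ 0x8B = 0x93.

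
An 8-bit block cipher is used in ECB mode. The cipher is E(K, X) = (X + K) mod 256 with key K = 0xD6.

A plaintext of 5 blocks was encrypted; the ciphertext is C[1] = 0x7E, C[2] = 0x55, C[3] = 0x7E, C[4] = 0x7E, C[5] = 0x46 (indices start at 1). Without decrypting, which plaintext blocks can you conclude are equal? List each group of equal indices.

ECB encrypts each block independently with the same key, so equal ciphertext blocks imply equal plaintext blocks.
C[1] = C[3] = C[4] = 0x7E, so P[1] = P[3] = P[4].

P[1] = P[3] = P[4]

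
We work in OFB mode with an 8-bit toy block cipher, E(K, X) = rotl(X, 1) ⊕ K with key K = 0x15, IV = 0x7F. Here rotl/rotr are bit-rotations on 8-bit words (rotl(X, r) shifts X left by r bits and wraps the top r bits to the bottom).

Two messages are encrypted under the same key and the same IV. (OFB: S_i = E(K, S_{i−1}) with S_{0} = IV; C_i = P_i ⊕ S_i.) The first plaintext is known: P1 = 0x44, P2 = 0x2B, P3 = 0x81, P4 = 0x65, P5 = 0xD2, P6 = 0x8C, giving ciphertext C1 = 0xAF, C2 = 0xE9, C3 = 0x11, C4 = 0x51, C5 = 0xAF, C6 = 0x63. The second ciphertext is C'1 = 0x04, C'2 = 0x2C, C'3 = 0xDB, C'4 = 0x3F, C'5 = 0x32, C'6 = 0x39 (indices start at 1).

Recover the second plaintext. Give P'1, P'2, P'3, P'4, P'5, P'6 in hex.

In OFB with a reused IV, both messages share the same keystream S_i, so C_i ⊕ C'_i = P_i ⊕ P'_i and thus P'_i = P_i ⊕ C_i ⊕ C'_i.
P'1: 0x44 ⊕ 0xAF ⊕ 0x04 = 0xEF.
P'2: 0x2B ⊕ 0xE9 ⊕ 0x2C = 0xEE.
P'3: 0x81 ⊕ 0x11 ⊕ 0xDB = 0x4B.
P'4: 0x65 ⊕ 0x51 ⊕ 0x3F = 0x0B.
P'5: 0xD2 ⊕ 0xAF ⊕ 0x32 = 0x4F.
P'6: 0x8C ⊕ 0x63 ⊕ 0x39 = 0xD6.

P'1 = 0xEF, P'2 = 0xEE, P'3 = 0x4B, P'4 = 0x0B, P'5 = 0x4F, P'6 = 0xD6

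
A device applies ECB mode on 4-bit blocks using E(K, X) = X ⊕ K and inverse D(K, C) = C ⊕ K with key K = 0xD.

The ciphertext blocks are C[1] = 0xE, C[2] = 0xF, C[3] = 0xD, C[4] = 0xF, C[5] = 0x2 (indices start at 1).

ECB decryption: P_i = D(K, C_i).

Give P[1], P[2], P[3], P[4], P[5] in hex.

P[1]: D(K, 0xE) = 0x3.
P[2]: D(K, 0xF) = 0x2.
P[3]: D(K, 0xD) = 0x0.
P[4]: D(K, 0xF) = 0x2.
P[5]: D(K, 0x2) = 0xF.

P[1] = 0x3, P[2] = 0x2, P[3] = 0x0, P[4] = 0x2, P[5] = 0xF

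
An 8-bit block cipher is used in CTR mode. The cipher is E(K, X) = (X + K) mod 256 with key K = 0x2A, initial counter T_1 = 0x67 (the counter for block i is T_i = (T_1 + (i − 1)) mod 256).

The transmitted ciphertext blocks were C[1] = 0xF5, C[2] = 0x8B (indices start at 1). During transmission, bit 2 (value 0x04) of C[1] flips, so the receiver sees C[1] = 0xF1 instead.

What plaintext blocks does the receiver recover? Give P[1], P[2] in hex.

P[1] = 0x60, P[2] = 0x19

CTR decryption: S_i = E(K, T_i) where T_i is the counter for block i; P_i = C_i ⊕ S_i.
Only C[1] changed, to 0xF1. In CTR, a change in C_i flips the same bit in P_i only; the keystream is unaffected. Decrypting the received ciphertext:
P[1]: T = 0x67, S = E(K, T) = 0x91; 0xF1 ⊕ 0x91 = 0x60.
P[2]: T = 0x68, S = E(K, T) = 0x92; 0x8B ⊕ 0x92 = 0x19.
Blocks that differ from the original plaintext: P[1].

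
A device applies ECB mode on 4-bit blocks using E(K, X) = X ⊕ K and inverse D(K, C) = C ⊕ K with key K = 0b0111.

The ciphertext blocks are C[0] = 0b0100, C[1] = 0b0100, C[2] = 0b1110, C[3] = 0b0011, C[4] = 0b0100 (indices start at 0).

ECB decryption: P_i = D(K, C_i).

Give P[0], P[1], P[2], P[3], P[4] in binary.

P[0] = 0b0011, P[1] = 0b0011, P[2] = 0b1001, P[3] = 0b0100, P[4] = 0b0011

P[0]: D(K, 0b0100) = 0b0011.
P[1]: D(K, 0b0100) = 0b0011.
P[2]: D(K, 0b1110) = 0b1001.
P[3]: D(K, 0b0011) = 0b0100.
P[4]: D(K, 0b0100) = 0b0011.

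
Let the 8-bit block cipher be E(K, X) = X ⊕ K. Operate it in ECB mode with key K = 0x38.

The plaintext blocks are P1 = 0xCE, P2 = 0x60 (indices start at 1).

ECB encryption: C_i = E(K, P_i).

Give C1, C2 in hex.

C1 = 0xF6, C2 = 0x58

C1: E(K, 0xCE) = 0xF6.
C2: E(K, 0x60) = 0x58.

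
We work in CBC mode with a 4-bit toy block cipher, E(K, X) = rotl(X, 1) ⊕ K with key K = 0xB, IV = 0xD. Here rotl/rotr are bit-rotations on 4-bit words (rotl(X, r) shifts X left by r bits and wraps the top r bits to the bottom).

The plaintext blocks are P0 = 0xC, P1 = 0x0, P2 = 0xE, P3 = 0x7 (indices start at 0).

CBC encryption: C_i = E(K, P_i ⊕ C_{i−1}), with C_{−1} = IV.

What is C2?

C0: P0 ⊕ 0xD = 0x1; E(K, 0x1) = 0x9.
C1: P1 ⊕ 0x9 = 0x9; E(K, 0x9) = 0x8.
C2: P2 ⊕ 0x8 = 0x6; E(K, 0x6) = 0x7.

C2 = 0x7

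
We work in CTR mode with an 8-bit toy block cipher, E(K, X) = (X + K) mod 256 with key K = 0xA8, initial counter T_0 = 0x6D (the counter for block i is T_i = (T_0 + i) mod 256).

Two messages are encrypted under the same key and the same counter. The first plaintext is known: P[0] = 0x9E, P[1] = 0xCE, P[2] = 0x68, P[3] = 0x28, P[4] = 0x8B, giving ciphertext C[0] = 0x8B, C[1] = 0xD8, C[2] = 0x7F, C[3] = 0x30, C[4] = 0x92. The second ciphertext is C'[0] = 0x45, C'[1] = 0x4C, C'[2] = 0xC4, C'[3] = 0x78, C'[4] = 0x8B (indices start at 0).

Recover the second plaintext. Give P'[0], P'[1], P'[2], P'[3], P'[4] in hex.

In CTR with a reused counter, both messages share the same keystream S_i, so C_i ⊕ C'_i = P_i ⊕ P'_i and thus P'_i = P_i ⊕ C_i ⊕ C'_i.
P'[0]: 0x9E ⊕ 0x8B ⊕ 0x45 = 0x50.
P'[1]: 0xCE ⊕ 0xD8 ⊕ 0x4C = 0x5A.
P'[2]: 0x68 ⊕ 0x7F ⊕ 0xC4 = 0xD3.
P'[3]: 0x28 ⊕ 0x30 ⊕ 0x78 = 0x60.
P'[4]: 0x8B ⊕ 0x92 ⊕ 0x8B = 0x92.

P'[0] = 0x50, P'[1] = 0x5A, P'[2] = 0xD3, P'[3] = 0x60, P'[4] = 0x92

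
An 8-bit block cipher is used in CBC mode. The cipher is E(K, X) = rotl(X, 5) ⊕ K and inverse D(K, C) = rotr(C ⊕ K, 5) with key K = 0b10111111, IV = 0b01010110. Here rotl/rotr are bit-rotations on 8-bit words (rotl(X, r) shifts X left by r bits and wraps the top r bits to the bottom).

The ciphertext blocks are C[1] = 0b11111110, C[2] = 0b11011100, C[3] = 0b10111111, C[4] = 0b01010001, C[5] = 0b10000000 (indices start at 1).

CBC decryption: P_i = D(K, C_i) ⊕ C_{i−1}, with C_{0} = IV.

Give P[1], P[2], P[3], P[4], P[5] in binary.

P[1] = 0b01011100, P[2] = 0b11100101, P[3] = 0b11011100, P[4] = 0b11001000, P[5] = 0b10101000

P[1]: D(K, 0b11111110) = 0b00001010; 0b00001010 ⊕ 0b01010110 = 0b01011100.
P[2]: D(K, 0b11011100) = 0b00011011; 0b00011011 ⊕ 0b11111110 = 0b11100101.
P[3]: D(K, 0b10111111) = 0b00000000; 0b00000000 ⊕ 0b11011100 = 0b11011100.
P[4]: D(K, 0b01010001) = 0b01110111; 0b01110111 ⊕ 0b10111111 = 0b11001000.
P[5]: D(K, 0b10000000) = 0b11111001; 0b11111001 ⊕ 0b01010001 = 0b10101000.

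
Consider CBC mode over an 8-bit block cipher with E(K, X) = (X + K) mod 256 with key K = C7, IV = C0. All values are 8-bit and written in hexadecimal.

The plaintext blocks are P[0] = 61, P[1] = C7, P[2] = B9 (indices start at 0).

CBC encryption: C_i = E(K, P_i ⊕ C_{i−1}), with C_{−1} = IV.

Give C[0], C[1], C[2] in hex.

C[0] = 68, C[1] = 76, C[2] = 96

C[0]: P[0] ⊕ C0 = A1; E(K, A1) = 68.
C[1]: P[1] ⊕ 68 = AF; E(K, AF) = 76.
C[2]: P[2] ⊕ 76 = CF; E(K, CF) = 96.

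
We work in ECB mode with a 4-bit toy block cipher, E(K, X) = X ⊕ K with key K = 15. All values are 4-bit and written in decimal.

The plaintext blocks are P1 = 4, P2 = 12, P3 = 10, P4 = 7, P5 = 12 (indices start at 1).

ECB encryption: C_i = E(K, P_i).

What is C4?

C4 = 8

C4: E(K, 7) = 8.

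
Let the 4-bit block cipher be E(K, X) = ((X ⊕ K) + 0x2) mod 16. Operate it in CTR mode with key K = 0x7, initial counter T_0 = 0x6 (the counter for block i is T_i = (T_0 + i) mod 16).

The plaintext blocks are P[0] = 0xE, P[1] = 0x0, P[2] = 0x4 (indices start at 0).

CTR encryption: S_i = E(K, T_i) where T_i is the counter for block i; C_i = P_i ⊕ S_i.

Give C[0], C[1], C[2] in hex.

C[0] = 0xD, C[1] = 0x2, C[2] = 0x5

C[0]: T = 0x6, S = E(K, T) = 0x3; 0xE ⊕ 0x3 = 0xD.
C[1]: T = 0x7, S = E(K, T) = 0x2; 0x0 ⊕ 0x2 = 0x2.
C[2]: T = 0x8, S = E(K, T) = 0x1; 0x4 ⊕ 0x1 = 0x5.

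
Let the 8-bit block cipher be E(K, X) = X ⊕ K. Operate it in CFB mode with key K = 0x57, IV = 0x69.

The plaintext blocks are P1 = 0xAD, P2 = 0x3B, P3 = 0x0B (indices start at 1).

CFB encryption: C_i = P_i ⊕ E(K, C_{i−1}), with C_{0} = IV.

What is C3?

C3 = 0xA3

C1: E(K, 0x69) = 0x3E; 0xAD ⊕ 0x3E = 0x93.
C2: E(K, 0x93) = 0xC4; 0x3B ⊕ 0xC4 = 0xFF.
C3: E(K, 0xFF) = 0xA8; 0x0B ⊕ 0xA8 = 0xA3.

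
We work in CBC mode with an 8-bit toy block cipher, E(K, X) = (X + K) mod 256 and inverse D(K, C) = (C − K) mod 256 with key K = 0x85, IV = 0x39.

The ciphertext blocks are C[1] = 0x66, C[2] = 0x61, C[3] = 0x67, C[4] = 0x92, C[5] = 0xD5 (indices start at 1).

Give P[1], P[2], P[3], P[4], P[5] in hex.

P[1] = 0xD8, P[2] = 0xBA, P[3] = 0x83, P[4] = 0x6A, P[5] = 0xC2

CBC decryption: P_i = D(K, C_i) ⊕ C_{i−1}, with C_{0} = IV.
P[1]: D(K, 0x66) = 0xE1; 0xE1 ⊕ 0x39 = 0xD8.
P[2]: D(K, 0x61) = 0xDC; 0xDC ⊕ 0x66 = 0xBA.
P[3]: D(K, 0x67) = 0xE2; 0xE2 ⊕ 0x61 = 0x83.
P[4]: D(K, 0x92) = 0x0D; 0x0D ⊕ 0x67 = 0x6A.
P[5]: D(K, 0xD5) = 0x50; 0x50 ⊕ 0x92 = 0xC2.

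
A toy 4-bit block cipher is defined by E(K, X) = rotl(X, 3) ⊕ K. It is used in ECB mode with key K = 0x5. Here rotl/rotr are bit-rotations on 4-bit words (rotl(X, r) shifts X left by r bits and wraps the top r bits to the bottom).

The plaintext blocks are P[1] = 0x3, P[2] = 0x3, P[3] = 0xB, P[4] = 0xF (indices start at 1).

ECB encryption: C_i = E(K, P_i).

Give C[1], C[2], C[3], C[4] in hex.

C[1]: E(K, 0x3) = 0xC.
C[2]: E(K, 0x3) = 0xC.
C[3]: E(K, 0xB) = 0x8.
C[4]: E(K, 0xF) = 0xA.

C[1] = 0xC, C[2] = 0xC, C[3] = 0x8, C[4] = 0xA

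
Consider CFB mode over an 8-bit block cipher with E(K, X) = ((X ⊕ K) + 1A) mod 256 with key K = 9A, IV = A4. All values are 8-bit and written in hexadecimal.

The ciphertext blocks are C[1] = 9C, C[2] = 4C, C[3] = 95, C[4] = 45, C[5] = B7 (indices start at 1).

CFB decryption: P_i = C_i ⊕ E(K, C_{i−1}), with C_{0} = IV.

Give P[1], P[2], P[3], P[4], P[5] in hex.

P[1]: E(K, A4) = 58; 9C ⊕ 58 = C4.
P[2]: E(K, 9C) = 20; 4C ⊕ 20 = 6C.
P[3]: E(K, 4C) = F0; 95 ⊕ F0 = 65.
P[4]: E(K, 95) = 29; 45 ⊕ 29 = 6C.
P[5]: E(K, 45) = F9; B7 ⊕ F9 = 4E.

P[1] = C4, P[2] = 6C, P[3] = 65, P[4] = 6C, P[5] = 4E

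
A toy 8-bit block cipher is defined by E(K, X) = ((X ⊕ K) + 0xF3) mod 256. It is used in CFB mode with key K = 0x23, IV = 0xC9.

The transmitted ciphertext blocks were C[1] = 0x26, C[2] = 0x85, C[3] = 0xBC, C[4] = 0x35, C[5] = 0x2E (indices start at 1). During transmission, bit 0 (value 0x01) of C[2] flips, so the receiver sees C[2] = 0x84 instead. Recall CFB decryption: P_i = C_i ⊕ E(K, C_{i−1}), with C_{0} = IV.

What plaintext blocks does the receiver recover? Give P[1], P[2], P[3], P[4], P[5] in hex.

Only C[2] changed, to 0x84. In CFB, a change in C_i flips the same bit in P_i and garbles P_{i+1}. Decrypting the received ciphertext:
P[1]: E(K, 0xC9) = 0xDD; 0x26 ⊕ 0xDD = 0xFB.
P[2]: E(K, 0x26) = 0xF8; 0x84 ⊕ 0xF8 = 0x7C.
P[3]: E(K, 0x84) = 0x9A; 0xBC ⊕ 0x9A = 0x26.
P[4]: E(K, 0xBC) = 0x92; 0x35 ⊕ 0x92 = 0xA7.
P[5]: E(K, 0x35) = 0x09; 0x2E ⊕ 0x09 = 0x27.
Blocks that differ from the original plaintext: P[2], P[3].

P[1] = 0xFB, P[2] = 0x7C, P[3] = 0x26, P[4] = 0xA7, P[5] = 0x27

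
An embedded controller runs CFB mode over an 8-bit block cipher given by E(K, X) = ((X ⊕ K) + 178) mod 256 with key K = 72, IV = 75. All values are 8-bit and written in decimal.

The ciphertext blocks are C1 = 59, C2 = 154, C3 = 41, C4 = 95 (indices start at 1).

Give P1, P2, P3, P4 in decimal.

P1 = 142, P2 = 191, P3 = 173, P4 = 76

CFB decryption: P_i = C_i ⊕ E(K, C_{i−1}), with C_{0} = IV.
P1: E(K, 75) = 181; 59 ⊕ 181 = 142.
P2: E(K, 59) = 37; 154 ⊕ 37 = 191.
P3: E(K, 154) = 132; 41 ⊕ 132 = 173.
P4: E(K, 41) = 19; 95 ⊕ 19 = 76.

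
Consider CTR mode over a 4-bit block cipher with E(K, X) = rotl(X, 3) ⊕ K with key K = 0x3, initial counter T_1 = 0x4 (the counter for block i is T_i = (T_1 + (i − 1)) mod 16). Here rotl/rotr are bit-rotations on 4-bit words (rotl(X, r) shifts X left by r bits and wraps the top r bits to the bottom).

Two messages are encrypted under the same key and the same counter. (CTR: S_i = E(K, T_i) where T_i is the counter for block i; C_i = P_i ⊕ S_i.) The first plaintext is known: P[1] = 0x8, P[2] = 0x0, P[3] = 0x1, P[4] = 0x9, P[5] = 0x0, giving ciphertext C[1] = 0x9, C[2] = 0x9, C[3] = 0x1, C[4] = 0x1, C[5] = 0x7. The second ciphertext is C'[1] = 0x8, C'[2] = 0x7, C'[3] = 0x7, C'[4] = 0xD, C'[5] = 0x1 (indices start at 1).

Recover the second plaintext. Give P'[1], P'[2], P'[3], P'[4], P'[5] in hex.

P'[1] = 0x9, P'[2] = 0xE, P'[3] = 0x7, P'[4] = 0x5, P'[5] = 0x6

In CTR with a reused counter, both messages share the same keystream S_i, so C_i ⊕ C'_i = P_i ⊕ P'_i and thus P'_i = P_i ⊕ C_i ⊕ C'_i.
P'[1]: 0x8 ⊕ 0x9 ⊕ 0x8 = 0x9.
P'[2]: 0x0 ⊕ 0x9 ⊕ 0x7 = 0xE.
P'[3]: 0x1 ⊕ 0x1 ⊕ 0x7 = 0x7.
P'[4]: 0x9 ⊕ 0x1 ⊕ 0xD = 0x5.
P'[5]: 0x0 ⊕ 0x7 ⊕ 0x1 = 0x6.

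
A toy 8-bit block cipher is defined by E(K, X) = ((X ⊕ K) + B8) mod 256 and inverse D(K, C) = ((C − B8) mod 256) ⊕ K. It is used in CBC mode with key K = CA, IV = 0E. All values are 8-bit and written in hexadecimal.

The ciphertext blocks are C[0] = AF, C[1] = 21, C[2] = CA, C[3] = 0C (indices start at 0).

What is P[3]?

P[3] = 54

CBC decryption: P_i = D(K, C_i) ⊕ C_{i−1}, with C_{−1} = IV.
P[3]: D(K, 0C) = 9E; 9E ⊕ CA = 54.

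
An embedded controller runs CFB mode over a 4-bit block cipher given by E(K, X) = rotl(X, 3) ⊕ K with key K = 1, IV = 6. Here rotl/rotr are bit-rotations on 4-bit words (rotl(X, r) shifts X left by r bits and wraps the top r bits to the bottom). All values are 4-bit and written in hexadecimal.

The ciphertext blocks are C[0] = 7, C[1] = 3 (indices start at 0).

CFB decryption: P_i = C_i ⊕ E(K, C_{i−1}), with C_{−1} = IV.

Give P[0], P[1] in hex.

P[0]: E(K, 6) = 2; 7 ⊕ 2 = 5.
P[1]: E(K, 7) = A; 3 ⊕ A = 9.

P[0] = 5, P[1] = 9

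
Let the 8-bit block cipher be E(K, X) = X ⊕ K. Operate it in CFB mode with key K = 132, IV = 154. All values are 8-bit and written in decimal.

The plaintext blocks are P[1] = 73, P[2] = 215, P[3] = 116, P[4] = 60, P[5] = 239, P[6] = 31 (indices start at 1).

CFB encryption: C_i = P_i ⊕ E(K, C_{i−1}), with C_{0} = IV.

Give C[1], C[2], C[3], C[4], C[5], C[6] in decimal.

C[1] = 87, C[2] = 4, C[3] = 244, C[4] = 76, C[5] = 39, C[6] = 188

C[1]: E(K, 154) = 30; 73 ⊕ 30 = 87.
C[2]: E(K, 87) = 211; 215 ⊕ 211 = 4.
C[3]: E(K, 4) = 128; 116 ⊕ 128 = 244.
C[4]: E(K, 244) = 112; 60 ⊕ 112 = 76.
C[5]: E(K, 76) = 200; 239 ⊕ 200 = 39.
C[6]: E(K, 39) = 163; 31 ⊕ 163 = 188.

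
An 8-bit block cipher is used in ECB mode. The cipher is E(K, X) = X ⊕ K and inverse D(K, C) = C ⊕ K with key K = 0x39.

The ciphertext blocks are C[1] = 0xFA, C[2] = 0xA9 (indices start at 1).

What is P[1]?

ECB decryption: P_i = D(K, C_i).
P[1]: D(K, 0xFA) = 0xC3.

P[1] = 0xC3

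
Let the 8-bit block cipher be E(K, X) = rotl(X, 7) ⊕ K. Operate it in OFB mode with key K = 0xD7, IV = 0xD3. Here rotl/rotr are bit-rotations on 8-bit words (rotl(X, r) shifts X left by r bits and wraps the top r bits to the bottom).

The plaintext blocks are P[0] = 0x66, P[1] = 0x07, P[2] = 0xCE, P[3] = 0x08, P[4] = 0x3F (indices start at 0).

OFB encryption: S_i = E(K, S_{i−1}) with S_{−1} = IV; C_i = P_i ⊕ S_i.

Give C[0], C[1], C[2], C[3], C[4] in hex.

C[0] = 0x58, C[1] = 0xCF, C[2] = 0x7D, C[3] = 0x06, C[4] = 0xEF

C[0]: S = E(K, 0xD3) = 0x3E; 0x66 ⊕ 0x3E = 0x58.
C[1]: S = E(K, 0x3E) = 0xC8; 0x07 ⊕ 0xC8 = 0xCF.
C[2]: S = E(K, 0xC8) = 0xB3; 0xCE ⊕ 0xB3 = 0x7D.
C[3]: S = E(K, 0xB3) = 0x0E; 0x08 ⊕ 0x0E = 0x06.
C[4]: S = E(K, 0x0E) = 0xD0; 0x3F ⊕ 0xD0 = 0xEF.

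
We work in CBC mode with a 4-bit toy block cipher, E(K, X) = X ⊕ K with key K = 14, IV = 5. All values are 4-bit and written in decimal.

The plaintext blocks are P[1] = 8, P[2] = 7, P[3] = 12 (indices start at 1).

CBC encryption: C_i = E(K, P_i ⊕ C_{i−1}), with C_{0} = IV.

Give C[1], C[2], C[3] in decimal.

C[1]: P[1] ⊕ 5 = 13; E(K, 13) = 3.
C[2]: P[2] ⊕ 3 = 4; E(K, 4) = 10.
C[3]: P[3] ⊕ 10 = 6; E(K, 6) = 8.

C[1] = 3, C[2] = 10, C[3] = 8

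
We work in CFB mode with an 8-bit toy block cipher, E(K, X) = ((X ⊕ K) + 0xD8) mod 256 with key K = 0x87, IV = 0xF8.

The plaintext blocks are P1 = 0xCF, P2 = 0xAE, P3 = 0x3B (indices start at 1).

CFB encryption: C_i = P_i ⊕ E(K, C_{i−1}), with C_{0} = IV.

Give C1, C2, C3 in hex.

C1: E(K, 0xF8) = 0x57; 0xCF ⊕ 0x57 = 0x98.
C2: E(K, 0x98) = 0xF7; 0xAE ⊕ 0xF7 = 0x59.
C3: E(K, 0x59) = 0xB6; 0x3B ⊕ 0xB6 = 0x8D.

C1 = 0x98, C2 = 0x59, C3 = 0x8D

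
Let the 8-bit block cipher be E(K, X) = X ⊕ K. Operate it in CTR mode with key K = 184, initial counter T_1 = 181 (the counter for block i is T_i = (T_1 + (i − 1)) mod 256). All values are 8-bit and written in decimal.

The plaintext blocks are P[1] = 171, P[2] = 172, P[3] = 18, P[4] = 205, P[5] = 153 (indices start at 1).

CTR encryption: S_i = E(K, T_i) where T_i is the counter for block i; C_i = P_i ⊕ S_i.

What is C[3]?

C[1]: T = 181, S = E(K, T) = 13; 171 ⊕ 13 = 166.
C[2]: T = 182, S = E(K, T) = 14; 172 ⊕ 14 = 162.
C[3]: T = 183, S = E(K, T) = 15; 18 ⊕ 15 = 29.

C[3] = 29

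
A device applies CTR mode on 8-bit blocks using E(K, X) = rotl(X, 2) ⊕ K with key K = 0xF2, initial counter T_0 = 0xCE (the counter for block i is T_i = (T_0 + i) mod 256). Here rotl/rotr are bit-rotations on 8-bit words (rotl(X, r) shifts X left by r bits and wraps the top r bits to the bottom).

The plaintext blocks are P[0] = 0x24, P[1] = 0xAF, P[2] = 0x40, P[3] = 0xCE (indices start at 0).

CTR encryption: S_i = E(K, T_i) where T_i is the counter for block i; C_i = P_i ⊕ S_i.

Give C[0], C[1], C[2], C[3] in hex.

C[0] = 0xED, C[1] = 0x62, C[2] = 0xF1, C[3] = 0x7B

C[0]: T = 0xCE, S = E(K, T) = 0xC9; 0x24 ⊕ 0xC9 = 0xED.
C[1]: T = 0xCF, S = E(K, T) = 0xCD; 0xAF ⊕ 0xCD = 0x62.
C[2]: T = 0xD0, S = E(K, T) = 0xB1; 0x40 ⊕ 0xB1 = 0xF1.
C[3]: T = 0xD1, S = E(K, T) = 0xB5; 0xCE ⊕ 0xB5 = 0x7B.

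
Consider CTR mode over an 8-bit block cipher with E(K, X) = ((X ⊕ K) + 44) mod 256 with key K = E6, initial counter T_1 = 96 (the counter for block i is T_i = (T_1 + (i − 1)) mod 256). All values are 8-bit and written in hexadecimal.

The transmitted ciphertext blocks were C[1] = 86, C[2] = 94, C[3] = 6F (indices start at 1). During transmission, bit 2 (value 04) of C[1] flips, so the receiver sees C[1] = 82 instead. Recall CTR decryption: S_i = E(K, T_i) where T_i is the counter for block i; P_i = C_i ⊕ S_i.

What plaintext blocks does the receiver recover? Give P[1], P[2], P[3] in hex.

P[1] = 36, P[2] = 21, P[3] = AD

Only C[1] changed, to 82. In CTR, a change in C_i flips the same bit in P_i only; the keystream is unaffected. Decrypting the received ciphertext:
P[1]: T = 96, S = E(K, T) = B4; 82 ⊕ B4 = 36.
P[2]: T = 97, S = E(K, T) = B5; 94 ⊕ B5 = 21.
P[3]: T = 98, S = E(K, T) = C2; 6F ⊕ C2 = AD.
Blocks that differ from the original plaintext: P[1].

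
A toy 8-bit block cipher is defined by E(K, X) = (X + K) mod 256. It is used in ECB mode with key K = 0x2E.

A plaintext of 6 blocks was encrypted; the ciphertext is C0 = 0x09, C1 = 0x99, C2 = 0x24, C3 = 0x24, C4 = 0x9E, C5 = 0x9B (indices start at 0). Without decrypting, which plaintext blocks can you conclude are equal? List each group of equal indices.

ECB encrypts each block independently with the same key, so equal ciphertext blocks imply equal plaintext blocks.
C2 = C3 = 0x24, so P2 = P3.

P2 = P3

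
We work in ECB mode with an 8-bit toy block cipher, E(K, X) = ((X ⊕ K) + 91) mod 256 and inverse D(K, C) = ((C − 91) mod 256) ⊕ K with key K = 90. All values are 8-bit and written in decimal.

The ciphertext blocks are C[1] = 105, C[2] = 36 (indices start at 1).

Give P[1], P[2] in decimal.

P[1] = 84, P[2] = 147

ECB decryption: P_i = D(K, C_i).
P[1]: D(K, 105) = 84.
P[2]: D(K, 36) = 147.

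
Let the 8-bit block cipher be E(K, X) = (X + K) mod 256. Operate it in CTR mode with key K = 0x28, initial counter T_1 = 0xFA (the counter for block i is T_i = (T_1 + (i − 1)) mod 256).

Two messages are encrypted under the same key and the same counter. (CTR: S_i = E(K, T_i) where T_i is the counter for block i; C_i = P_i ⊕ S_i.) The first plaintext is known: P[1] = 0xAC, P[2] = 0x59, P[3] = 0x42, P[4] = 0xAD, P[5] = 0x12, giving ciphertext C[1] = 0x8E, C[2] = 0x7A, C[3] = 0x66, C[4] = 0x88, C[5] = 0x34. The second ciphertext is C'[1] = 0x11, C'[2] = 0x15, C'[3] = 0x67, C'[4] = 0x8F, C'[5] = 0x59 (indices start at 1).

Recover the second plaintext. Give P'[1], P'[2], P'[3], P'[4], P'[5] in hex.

In CTR with a reused counter, both messages share the same keystream S_i, so C_i ⊕ C'_i = P_i ⊕ P'_i and thus P'_i = P_i ⊕ C_i ⊕ C'_i.
P'[1]: 0xAC ⊕ 0x8E ⊕ 0x11 = 0x33.
P'[2]: 0x59 ⊕ 0x7A ⊕ 0x15 = 0x36.
P'[3]: 0x42 ⊕ 0x66 ⊕ 0x67 = 0x43.
P'[4]: 0xAD ⊕ 0x88 ⊕ 0x8F = 0xAA.
P'[5]: 0x12 ⊕ 0x34 ⊕ 0x59 = 0x7F.

P'[1] = 0x33, P'[2] = 0x36, P'[3] = 0x43, P'[4] = 0xAA, P'[5] = 0x7F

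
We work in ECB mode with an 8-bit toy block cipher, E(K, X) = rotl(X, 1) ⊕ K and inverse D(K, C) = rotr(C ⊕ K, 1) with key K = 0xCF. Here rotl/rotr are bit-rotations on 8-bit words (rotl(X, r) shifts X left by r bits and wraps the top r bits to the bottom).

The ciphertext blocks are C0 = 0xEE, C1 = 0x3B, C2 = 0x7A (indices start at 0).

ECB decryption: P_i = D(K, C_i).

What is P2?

P2: D(K, 0x7A) = 0xDA.

P2 = 0xDA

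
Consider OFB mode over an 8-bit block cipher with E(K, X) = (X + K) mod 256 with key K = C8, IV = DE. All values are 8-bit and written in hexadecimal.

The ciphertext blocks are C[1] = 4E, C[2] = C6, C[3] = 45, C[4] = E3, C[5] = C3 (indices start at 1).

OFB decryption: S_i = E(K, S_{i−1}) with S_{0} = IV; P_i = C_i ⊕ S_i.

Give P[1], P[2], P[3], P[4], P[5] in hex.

P[1]: S = E(K, DE) = A6; 4E ⊕ A6 = E8.
P[2]: S = E(K, A6) = 6E; C6 ⊕ 6E = A8.
P[3]: S = E(K, 6E) = 36; 45 ⊕ 36 = 73.
P[4]: S = E(K, 36) = FE; E3 ⊕ FE = 1D.
P[5]: S = E(K, FE) = C6; C3 ⊕ C6 = 05.

P[1] = E8, P[2] = A8, P[3] = 73, P[4] = 1D, P[5] = 05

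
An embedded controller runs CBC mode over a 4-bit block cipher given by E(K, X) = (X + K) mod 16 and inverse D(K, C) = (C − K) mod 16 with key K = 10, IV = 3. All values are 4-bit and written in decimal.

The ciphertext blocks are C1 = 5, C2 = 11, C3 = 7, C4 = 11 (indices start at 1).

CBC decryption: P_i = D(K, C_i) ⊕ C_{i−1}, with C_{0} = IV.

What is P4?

P4: D(K, 11) = 1; 1 ⊕ 7 = 6.

P4 = 6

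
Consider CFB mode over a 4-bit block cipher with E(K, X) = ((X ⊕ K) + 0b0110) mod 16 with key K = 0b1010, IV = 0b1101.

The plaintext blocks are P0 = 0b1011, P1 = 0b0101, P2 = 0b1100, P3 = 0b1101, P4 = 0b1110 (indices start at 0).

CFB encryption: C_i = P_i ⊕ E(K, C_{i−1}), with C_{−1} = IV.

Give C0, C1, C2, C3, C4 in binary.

C0: E(K, 0b1101) = 0b1101; 0b1011 ⊕ 0b1101 = 0b0110.
C1: E(K, 0b0110) = 0b0010; 0b0101 ⊕ 0b0010 = 0b0111.
C2: E(K, 0b0111) = 0b0011; 0b1100 ⊕ 0b0011 = 0b1111.
C3: E(K, 0b1111) = 0b1011; 0b1101 ⊕ 0b1011 = 0b0110.
C4: E(K, 0b0110) = 0b0010; 0b1110 ⊕ 0b0010 = 0b1100.

C0 = 0b0110, C1 = 0b0111, C2 = 0b1111, C3 = 0b0110, C4 = 0b1100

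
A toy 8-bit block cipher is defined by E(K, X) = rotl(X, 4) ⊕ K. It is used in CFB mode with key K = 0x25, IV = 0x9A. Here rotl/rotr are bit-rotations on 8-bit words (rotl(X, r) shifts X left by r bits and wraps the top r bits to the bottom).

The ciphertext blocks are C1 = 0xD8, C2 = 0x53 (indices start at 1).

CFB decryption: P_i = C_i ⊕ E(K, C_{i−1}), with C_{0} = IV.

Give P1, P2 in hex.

P1: E(K, 0x9A) = 0x8C; 0xD8 ⊕ 0x8C = 0x54.
P2: E(K, 0xD8) = 0xA8; 0x53 ⊕ 0xA8 = 0xFB.

P1 = 0x54, P2 = 0xFB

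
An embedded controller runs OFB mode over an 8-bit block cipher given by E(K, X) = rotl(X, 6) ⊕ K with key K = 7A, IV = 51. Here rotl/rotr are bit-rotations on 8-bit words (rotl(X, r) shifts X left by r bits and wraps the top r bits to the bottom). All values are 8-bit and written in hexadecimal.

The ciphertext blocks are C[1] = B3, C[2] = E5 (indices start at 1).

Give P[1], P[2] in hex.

P[1] = 9D, P[2] = 14

OFB decryption: S_i = E(K, S_{i−1}) with S_{0} = IV; P_i = C_i ⊕ S_i.
P[1]: S = E(K, 51) = 2E; B3 ⊕ 2E = 9D.
P[2]: S = E(K, 2E) = F1; E5 ⊕ F1 = 14.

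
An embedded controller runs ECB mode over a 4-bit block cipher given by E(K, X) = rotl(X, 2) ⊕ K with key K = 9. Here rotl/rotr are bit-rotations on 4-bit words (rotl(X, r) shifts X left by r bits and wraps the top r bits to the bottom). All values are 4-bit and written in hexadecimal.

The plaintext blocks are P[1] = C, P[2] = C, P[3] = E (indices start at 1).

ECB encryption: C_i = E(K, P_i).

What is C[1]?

C[1]: E(K, C) = A.

C[1] = A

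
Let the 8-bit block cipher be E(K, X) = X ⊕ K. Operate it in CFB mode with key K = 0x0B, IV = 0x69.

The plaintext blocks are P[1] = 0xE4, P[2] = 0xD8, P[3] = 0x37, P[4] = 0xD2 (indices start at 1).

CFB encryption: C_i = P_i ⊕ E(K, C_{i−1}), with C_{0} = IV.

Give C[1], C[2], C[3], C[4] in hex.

C[1]: E(K, 0x69) = 0x62; 0xE4 ⊕ 0x62 = 0x86.
C[2]: E(K, 0x86) = 0x8D; 0xD8 ⊕ 0x8D = 0x55.
C[3]: E(K, 0x55) = 0x5E; 0x37 ⊕ 0x5E = 0x69.
C[4]: E(K, 0x69) = 0x62; 0xD2 ⊕ 0x62 = 0xB0.

C[1] = 0x86, C[2] = 0x55, C[3] = 0x69, C[4] = 0xB0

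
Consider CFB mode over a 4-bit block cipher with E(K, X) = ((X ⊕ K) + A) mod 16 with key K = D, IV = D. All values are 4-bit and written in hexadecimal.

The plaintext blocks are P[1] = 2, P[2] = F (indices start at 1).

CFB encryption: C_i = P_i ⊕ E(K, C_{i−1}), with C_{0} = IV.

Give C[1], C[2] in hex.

C[1] = 8, C[2] = 0

C[1]: E(K, D) = A; 2 ⊕ A = 8.
C[2]: E(K, 8) = F; F ⊕ F = 0.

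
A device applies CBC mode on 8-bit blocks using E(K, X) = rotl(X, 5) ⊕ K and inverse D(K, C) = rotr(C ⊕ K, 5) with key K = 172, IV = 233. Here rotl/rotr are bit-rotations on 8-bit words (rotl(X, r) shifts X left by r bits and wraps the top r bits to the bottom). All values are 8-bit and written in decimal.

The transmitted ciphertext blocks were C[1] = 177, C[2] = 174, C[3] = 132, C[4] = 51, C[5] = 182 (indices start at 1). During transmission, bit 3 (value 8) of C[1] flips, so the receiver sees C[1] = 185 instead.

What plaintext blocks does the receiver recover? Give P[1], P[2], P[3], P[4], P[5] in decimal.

P[1] = 65, P[2] = 169, P[3] = 239, P[4] = 120, P[5] = 227

CBC decryption: P_i = D(K, C_i) ⊕ C_{i−1}, with C_{0} = IV.
Only C[1] changed, to 185. In CBC, a change in C_i garbles P_i and flips the same bit in P_{i+1}. Decrypting the received ciphertext:
P[1]: D(K, 185) = 168; 168 ⊕ 233 = 65.
P[2]: D(K, 174) = 16; 16 ⊕ 185 = 169.
P[3]: D(K, 132) = 65; 65 ⊕ 174 = 239.
P[4]: D(K, 51) = 252; 252 ⊕ 132 = 120.
P[5]: D(K, 182) = 208; 208 ⊕ 51 = 227.
Blocks that differ from the original plaintext: P[1], P[2].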